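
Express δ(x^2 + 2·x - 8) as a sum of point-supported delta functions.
\frac{\delta(x + 4) + \delta(x - 2)}{6}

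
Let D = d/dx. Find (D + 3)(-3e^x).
- 12 e^{x}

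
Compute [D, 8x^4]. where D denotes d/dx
32 x^{3}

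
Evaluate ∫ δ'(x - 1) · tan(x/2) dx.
- \frac{1}{2} - \frac{\tan^{2}{\left(\frac{1}{2} \right)}}{2}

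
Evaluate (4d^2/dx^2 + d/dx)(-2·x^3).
6 x \left(- x - 8\right)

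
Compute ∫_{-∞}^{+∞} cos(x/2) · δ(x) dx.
1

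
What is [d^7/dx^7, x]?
7\frac{d^{6}}{dx^{6}}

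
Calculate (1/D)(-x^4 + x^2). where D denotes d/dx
- \frac{x^{5}}{5} + \frac{x^{3}}{3}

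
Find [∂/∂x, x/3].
\frac{1}{3}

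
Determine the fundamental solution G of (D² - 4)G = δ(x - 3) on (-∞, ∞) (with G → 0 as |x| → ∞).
-\frac{e^{-2|x - 3|}}{4}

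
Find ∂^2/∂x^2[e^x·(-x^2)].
\left(- x^{2} - 4 x - 2\right) e^{x}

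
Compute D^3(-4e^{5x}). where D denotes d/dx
- 500 e^{5 x}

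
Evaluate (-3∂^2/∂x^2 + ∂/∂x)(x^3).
3 x \left(x - 6\right)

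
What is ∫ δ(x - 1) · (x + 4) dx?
5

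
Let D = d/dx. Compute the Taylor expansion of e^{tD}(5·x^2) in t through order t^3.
5 t^{2} + 10 t x + 5 x^{2}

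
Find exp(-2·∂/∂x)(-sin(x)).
- \sin{\left(x - 2 \right)}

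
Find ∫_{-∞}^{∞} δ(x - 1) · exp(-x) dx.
e^{-1}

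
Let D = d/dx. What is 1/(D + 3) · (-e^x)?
- \frac{e^{x}}{4}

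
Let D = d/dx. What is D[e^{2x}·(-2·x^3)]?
x^{2} \left(- 4 x - 6\right) e^{2 x}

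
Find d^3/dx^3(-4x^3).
-24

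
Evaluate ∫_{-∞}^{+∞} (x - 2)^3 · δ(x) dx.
-8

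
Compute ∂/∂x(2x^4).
8 x^{3}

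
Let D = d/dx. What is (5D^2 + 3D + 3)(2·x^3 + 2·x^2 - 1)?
6 x^{3} + 24 x^{2} + 72 x + 17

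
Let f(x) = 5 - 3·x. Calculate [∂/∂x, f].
-3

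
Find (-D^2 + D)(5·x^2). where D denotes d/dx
10 x - 10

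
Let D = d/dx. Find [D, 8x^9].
72 x^{8}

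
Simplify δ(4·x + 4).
\frac{\delta(x + 1)}{4}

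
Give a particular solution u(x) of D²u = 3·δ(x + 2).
\frac{3|x + 2|}{2}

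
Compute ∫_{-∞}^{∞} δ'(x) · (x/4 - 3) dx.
- \frac{1}{4}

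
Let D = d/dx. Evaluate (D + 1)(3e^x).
6 e^{x}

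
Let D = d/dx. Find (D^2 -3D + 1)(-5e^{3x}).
- 5 e^{3 x}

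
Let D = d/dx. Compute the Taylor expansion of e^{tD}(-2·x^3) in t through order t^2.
2 x \left(- 3 t^{2} - 3 t x - x^{2}\right)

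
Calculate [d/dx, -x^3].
- 3 x^{2}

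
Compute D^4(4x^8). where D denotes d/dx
6720 x^{4}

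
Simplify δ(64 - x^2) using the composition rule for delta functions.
\frac{\delta(x - 8) + \delta(x + 8)}{16}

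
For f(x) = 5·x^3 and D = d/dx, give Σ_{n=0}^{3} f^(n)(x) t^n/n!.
5 t^{3} + 15 t^{2} x + 15 t x^{2} + 5 x^{3}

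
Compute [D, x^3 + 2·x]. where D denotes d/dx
3 x^{2} + 2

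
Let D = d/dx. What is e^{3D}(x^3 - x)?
x^{3} + 9 x^{2} + 26 x + 24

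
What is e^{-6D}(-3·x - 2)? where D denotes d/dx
16 - 3 x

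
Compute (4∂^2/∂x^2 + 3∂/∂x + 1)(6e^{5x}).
696 e^{5 x}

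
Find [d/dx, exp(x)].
e^{x}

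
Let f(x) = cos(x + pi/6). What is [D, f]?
- \sin{\left(x + \frac{\pi}{6} \right)}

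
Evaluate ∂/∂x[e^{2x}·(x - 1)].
\left(2 x - 1\right) e^{2 x}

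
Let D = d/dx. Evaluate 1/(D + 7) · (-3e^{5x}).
- \frac{e^{5 x}}{4}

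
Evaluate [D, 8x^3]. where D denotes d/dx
24 x^{2}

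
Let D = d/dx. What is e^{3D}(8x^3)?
8 x^{3} + 72 x^{2} + 216 x + 216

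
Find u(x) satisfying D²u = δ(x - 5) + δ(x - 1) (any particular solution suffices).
\frac{|x - 5|}{2} + \frac{|x - 1|}{2}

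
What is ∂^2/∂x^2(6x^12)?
792 x^{10}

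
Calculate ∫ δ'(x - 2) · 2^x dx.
- \log{\left(16 \right)}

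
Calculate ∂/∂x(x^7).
7 x^{6}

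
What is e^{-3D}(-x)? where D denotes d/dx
3 - x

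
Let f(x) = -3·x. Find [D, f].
-3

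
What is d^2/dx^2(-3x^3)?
- 18 x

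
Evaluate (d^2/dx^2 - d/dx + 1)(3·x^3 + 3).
3 x^{3} - 9 x^{2} + 18 x + 3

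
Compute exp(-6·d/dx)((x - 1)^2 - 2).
x^{2} - 14 x + 47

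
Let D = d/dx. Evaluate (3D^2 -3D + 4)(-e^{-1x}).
- 10 e^{- x}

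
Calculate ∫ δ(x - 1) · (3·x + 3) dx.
6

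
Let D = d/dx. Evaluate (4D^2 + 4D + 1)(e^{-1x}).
e^{- x}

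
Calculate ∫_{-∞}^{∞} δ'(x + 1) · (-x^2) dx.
-2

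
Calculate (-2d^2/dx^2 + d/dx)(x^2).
2 x - 4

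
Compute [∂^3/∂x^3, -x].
-3\frac{d^{2}}{dx^{2}}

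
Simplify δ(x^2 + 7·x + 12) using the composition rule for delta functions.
\frac{\delta(x + 3) + \delta(x + 4)}{1}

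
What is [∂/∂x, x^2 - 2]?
2 x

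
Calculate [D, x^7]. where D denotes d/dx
7 x^{6}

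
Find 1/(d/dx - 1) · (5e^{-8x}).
- \frac{5 e^{- 8 x}}{9}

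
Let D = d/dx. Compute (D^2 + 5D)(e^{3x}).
24 e^{3 x}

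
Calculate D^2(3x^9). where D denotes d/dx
216 x^{7}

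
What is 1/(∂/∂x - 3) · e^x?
- \frac{e^{x}}{2}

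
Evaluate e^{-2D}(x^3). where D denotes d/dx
x^{3} - 6 x^{2} + 12 x - 8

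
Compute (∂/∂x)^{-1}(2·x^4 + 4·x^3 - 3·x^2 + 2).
\frac{2 x^{5}}{5} + x^{4} - x^{3} + 2 x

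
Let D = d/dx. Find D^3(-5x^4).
- 120 x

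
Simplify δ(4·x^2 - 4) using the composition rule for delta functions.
\frac{\delta(x - 1) + \delta(x + 1)}{8}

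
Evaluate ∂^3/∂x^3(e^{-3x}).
- 27 e^{- 3 x}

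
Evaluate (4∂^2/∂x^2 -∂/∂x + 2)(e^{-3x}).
41 e^{- 3 x}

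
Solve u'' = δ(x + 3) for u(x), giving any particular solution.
\frac{|x + 3|}{2}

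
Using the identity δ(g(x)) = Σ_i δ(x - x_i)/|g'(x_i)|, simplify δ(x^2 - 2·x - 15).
\frac{\delta(x - 5) + \delta(x + 3)}{8}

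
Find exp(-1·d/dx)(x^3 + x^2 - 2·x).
x^{3} - 2 x^{2} - x + 2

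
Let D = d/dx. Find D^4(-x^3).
0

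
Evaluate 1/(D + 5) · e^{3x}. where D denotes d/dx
\frac{e^{3 x}}{8}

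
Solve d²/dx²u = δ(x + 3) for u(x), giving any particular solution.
\frac{|x + 3|}{2}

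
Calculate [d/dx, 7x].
7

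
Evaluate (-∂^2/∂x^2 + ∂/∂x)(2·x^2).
4 x - 4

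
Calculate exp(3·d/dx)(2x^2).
2 x^{2} + 12 x + 18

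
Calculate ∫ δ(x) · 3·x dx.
0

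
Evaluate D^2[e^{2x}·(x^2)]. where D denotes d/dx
\left(4 x^{2} + 8 x + 2\right) e^{2 x}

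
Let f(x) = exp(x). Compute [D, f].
e^{x}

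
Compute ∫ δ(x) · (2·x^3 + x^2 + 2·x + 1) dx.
1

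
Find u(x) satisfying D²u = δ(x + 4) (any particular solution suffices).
\frac{|x + 4|}{2}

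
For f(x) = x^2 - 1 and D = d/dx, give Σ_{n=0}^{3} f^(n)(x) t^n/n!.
t^{2} + 2 t x + x^{2} - 1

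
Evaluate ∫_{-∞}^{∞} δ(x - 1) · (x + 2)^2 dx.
9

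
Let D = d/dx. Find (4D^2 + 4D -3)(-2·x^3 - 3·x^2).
6 x^{3} - 15 x^{2} - 72 x - 24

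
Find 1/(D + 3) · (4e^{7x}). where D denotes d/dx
\frac{2 e^{7 x}}{5}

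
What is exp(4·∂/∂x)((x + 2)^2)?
x^{2} + 12 x + 36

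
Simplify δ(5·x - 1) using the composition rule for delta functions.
\frac{\delta(x - 1/5)}{5}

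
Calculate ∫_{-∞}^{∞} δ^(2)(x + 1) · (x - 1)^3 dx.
-12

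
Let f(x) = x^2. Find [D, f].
2 x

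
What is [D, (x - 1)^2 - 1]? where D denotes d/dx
2 x - 2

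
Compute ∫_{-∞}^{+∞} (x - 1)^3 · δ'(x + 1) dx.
-12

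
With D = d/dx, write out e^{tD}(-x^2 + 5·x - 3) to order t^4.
- t^{2} - t \left(2 x - 5\right) - x^{2} + 5 x - 3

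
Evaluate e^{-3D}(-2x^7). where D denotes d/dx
- 2 x^{7} + 42 x^{6} - 378 x^{5} + 1890 x^{4} - 5670 x^{3} + 10206 x^{2} - 10206 x + 4374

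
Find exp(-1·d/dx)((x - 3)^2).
x^{2} - 8 x + 16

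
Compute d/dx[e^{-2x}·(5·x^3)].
x^{2} \left(15 - 10 x\right) e^{- 2 x}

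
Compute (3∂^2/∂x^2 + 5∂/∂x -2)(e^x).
6 e^{x}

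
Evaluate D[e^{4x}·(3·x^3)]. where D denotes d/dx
x^{2} \left(12 x + 9\right) e^{4 x}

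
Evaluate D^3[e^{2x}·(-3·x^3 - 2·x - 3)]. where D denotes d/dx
\left(- 24 x^{3} - 108 x^{2} - 124 x - 66\right) e^{2 x}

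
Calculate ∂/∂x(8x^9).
72 x^{8}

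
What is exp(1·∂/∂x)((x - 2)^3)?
x^{3} - 3 x^{2} + 3 x - 1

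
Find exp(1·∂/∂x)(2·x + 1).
2 x + 3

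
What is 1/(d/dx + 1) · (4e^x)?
2 e^{x}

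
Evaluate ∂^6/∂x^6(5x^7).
25200 x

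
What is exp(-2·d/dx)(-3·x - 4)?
2 - 3 x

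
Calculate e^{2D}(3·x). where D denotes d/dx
3 x + 6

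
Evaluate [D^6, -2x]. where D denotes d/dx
-12D^{5}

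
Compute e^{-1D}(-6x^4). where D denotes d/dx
- 6 x^{4} + 24 x^{3} - 36 x^{2} + 24 x - 6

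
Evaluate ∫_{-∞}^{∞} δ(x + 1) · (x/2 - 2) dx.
- \frac{5}{2}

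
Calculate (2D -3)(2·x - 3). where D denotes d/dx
13 - 6 x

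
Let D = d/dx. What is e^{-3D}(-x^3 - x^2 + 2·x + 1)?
- x^{3} + 8 x^{2} - 19 x + 13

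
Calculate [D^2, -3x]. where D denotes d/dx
-6D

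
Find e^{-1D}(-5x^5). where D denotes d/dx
- 5 x^{5} + 25 x^{4} - 50 x^{3} + 50 x^{2} - 25 x + 5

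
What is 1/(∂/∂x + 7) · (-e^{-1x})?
- \frac{e^{- x}}{6}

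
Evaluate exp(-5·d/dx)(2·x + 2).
2 x - 8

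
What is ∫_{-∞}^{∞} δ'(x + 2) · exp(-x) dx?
e^{2}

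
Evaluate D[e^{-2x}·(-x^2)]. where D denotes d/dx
2 x \left(x - 1\right) e^{- 2 x}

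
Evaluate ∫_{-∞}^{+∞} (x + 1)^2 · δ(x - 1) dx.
4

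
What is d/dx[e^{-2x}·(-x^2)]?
2 x \left(x - 1\right) e^{- 2 x}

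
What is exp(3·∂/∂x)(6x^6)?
6 x^{6} + 108 x^{5} + 810 x^{4} + 3240 x^{3} + 7290 x^{2} + 8748 x + 4374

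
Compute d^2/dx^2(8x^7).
336 x^{5}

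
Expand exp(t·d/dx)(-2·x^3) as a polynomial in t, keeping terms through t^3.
- 2 t^{3} - 6 t^{2} x - 6 t x^{2} - 2 x^{3}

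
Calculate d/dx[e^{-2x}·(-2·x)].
2 \left(2 x - 1\right) e^{- 2 x}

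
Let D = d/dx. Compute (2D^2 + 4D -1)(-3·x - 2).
3 x - 10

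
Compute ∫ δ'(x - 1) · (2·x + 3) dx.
-2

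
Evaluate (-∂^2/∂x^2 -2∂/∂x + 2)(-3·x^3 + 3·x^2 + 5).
- 6 x^{3} + 24 x^{2} + 6 x + 4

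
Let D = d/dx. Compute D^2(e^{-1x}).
e^{- x}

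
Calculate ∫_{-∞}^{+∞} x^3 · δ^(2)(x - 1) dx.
6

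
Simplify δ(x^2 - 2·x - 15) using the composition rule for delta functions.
\frac{\delta(x - 5) + \delta(x + 3)}{8}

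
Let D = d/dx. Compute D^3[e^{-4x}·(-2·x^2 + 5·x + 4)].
32 \left(4 x^{2} - 16 x + 1\right) e^{- 4 x}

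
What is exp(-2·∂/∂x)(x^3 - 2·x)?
x^{3} - 6 x^{2} + 10 x - 4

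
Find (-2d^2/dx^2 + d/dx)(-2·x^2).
8 - 4 x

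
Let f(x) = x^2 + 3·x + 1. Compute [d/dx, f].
2 x + 3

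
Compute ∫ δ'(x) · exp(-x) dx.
1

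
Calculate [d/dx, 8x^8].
64 x^{7}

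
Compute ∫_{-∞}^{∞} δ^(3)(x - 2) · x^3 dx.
-6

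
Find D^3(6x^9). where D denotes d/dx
3024 x^{6}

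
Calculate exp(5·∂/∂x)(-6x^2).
- 6 x^{2} - 60 x - 150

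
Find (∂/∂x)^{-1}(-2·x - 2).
- x^{2} - 2 x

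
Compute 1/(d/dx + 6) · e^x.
\frac{e^{x}}{7}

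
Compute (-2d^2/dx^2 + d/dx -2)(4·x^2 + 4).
- 8 x^{2} + 8 x - 24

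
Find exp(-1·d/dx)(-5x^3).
- 5 x^{3} + 15 x^{2} - 15 x + 5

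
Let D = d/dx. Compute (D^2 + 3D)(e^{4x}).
28 e^{4 x}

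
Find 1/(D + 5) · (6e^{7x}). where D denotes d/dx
\frac{e^{7 x}}{2}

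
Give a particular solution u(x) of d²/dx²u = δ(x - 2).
\frac{|x - 2|}{2}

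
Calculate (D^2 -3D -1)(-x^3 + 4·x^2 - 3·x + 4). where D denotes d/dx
x^{3} + 5 x^{2} - 27 x + 13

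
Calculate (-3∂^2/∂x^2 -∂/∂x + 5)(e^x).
e^{x}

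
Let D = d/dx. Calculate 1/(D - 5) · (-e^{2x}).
\frac{e^{2 x}}{3}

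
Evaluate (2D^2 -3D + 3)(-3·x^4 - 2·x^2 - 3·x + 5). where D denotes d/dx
- 9 x^{4} + 36 x^{3} - 78 x^{2} + 3 x + 16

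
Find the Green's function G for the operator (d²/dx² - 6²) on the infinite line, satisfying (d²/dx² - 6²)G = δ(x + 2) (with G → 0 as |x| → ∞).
-\frac{e^{-6|x + 2|}}{12}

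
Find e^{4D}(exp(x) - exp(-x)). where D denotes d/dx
2 \sinh{\left(x + 4 \right)}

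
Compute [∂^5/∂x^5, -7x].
-35\frac{d^{4}}{dx^{4}}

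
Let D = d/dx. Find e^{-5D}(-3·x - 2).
13 - 3 x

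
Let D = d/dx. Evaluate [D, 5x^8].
40 x^{7}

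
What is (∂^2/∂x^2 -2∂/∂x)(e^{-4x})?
24 e^{- 4 x}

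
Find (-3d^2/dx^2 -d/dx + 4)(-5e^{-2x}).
30 e^{- 2 x}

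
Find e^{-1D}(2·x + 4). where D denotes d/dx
2 x + 2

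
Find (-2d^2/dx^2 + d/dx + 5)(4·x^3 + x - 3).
20 x^{3} + 12 x^{2} - 43 x - 14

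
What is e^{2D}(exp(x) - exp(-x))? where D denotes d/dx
2 \sinh{\left(x + 2 \right)}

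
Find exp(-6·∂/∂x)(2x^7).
2 x^{7} - 84 x^{6} + 1512 x^{5} - 15120 x^{4} + 90720 x^{3} - 326592 x^{2} + 653184 x - 559872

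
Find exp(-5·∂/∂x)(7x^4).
7 x^{4} - 140 x^{3} + 1050 x^{2} - 3500 x + 4375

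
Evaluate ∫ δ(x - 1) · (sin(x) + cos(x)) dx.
\cos{\left(1 \right)} + \sin{\left(1 \right)}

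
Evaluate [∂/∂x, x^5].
5 x^{4}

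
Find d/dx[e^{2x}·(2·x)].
\left(4 x + 2\right) e^{2 x}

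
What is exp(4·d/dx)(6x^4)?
6 x^{4} + 96 x^{3} + 576 x^{2} + 1536 x + 1536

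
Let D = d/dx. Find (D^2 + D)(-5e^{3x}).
- 60 e^{3 x}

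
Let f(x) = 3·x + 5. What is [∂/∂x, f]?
3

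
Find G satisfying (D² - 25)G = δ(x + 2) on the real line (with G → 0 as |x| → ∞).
-\frac{e^{-5|x + 2|}}{10}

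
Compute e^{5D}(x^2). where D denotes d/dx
x^{2} + 10 x + 25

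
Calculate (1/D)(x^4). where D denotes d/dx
\frac{x^{5}}{5}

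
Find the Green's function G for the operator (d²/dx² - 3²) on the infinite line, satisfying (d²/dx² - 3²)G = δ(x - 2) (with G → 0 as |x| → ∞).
-\frac{e^{-3|x - 2|}}{6}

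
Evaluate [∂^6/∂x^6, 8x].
48\frac{d^{5}}{dx^{5}}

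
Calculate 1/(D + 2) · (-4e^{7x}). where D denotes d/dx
- \frac{4 e^{7 x}}{9}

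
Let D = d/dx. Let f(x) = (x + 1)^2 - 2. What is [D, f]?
2 x + 2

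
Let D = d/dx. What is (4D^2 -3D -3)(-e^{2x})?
- 7 e^{2 x}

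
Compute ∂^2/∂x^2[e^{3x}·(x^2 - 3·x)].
\left(9 x^{2} - 15 x - 16\right) e^{3 x}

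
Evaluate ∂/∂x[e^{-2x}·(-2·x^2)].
4 x \left(x - 1\right) e^{- 2 x}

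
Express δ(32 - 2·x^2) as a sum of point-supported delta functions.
\frac{\delta(x - 4) + \delta(x + 4)}{16}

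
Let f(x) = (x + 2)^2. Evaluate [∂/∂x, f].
2 x + 4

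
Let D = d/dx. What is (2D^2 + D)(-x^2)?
- 2 x - 4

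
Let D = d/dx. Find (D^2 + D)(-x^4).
4 x^{2} \left(- x - 3\right)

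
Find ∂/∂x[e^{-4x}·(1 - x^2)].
2 \left(2 x^{2} - x - 2\right) e^{- 4 x}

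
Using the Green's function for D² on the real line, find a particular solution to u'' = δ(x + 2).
\frac{|x + 2|}{2}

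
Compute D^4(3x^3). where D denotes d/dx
0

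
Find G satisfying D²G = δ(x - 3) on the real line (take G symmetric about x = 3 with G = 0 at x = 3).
\frac{|x - 3|}{2}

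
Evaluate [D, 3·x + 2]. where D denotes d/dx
3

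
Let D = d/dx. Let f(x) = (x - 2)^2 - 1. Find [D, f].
2 x - 4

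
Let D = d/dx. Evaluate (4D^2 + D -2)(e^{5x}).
103 e^{5 x}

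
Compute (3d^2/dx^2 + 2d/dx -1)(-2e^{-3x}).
- 40 e^{- 3 x}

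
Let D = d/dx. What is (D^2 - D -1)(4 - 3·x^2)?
3 x^{2} + 6 x - 10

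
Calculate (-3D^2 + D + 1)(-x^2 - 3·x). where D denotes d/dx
- x^{2} - 5 x + 3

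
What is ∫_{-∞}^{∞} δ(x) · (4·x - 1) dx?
-1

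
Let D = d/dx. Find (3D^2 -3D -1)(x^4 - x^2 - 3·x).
- x^{4} - 12 x^{3} + 37 x^{2} + 9 x + 3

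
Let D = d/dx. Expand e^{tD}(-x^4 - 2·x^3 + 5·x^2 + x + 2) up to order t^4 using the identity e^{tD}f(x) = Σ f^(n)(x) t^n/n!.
- t^{4} + t^{3} \left(- 4 x - 2\right) + t^{2} \left(- 6 x^{2} - 6 x + 5\right) - t \left(4 x^{3} + 6 x^{2} - 10 x - 1\right) - x^{4} - 2 x^{3} + 5 x^{2} + x + 2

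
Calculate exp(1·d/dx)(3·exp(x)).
3 e^{x + 1}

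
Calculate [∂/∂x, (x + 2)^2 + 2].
2 x + 4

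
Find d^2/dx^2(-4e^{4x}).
- 64 e^{4 x}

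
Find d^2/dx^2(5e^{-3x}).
45 e^{- 3 x}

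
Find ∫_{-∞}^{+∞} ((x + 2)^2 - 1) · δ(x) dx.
3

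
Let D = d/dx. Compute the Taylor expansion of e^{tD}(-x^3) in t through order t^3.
- t^{3} - 3 t^{2} x - 3 t x^{2} - x^{3}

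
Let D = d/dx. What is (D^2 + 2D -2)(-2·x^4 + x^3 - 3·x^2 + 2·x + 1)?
4 x^{4} - 18 x^{3} - 12 x^{2} - 10 x - 4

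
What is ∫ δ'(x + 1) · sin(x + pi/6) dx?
- \sin{\left(1 + \frac{\pi}{3} \right)}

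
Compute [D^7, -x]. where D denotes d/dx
-7D^{6}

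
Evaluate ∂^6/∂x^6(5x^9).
302400 x^{3}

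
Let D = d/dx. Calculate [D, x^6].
6 x^{5}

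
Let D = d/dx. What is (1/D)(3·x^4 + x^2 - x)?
\frac{3 x^{5}}{5} + \frac{x^{3}}{3} - \frac{x^{2}}{2}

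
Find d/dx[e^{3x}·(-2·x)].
\left(- 6 x - 2\right) e^{3 x}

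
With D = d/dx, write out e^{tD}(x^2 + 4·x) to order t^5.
t^{2} + 2 t \left(x + 2\right) + x^{2} + 4 x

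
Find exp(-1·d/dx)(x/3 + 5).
\frac{x}{3} + \frac{14}{3}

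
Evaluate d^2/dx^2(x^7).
42 x^{5}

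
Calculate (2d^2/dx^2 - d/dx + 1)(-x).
1 - x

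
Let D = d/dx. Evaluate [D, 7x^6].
42 x^{5}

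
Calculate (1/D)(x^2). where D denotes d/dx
\frac{x^{3}}{3}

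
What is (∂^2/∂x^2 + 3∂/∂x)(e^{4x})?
28 e^{4 x}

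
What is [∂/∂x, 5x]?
5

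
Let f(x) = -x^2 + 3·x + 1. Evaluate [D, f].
3 - 2 x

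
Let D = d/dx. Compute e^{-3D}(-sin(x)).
- \sin{\left(x - 3 \right)}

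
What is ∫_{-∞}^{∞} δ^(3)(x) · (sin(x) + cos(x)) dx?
1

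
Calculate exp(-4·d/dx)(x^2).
x^{2} - 8 x + 16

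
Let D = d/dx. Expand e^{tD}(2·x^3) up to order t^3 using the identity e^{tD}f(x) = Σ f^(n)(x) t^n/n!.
2 t^{3} + 6 t^{2} x + 6 t x^{2} + 2 x^{3}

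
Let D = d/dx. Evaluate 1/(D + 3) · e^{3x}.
\frac{e^{3 x}}{6}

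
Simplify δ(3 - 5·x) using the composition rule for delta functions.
\frac{\delta(x - 3/5)}{5}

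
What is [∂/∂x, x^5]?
5 x^{4}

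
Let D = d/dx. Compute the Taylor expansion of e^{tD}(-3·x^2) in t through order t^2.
- 3 t^{2} - 6 t x - 3 x^{2}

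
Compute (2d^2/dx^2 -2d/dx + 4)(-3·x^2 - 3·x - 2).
- 12 x^{2} - 14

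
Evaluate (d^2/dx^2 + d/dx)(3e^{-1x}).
0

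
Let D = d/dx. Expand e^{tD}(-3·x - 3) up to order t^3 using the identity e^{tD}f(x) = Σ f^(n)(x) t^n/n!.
- 3 t - 3 x - 3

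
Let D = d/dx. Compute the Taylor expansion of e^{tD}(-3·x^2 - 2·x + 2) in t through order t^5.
- 3 t^{2} - 2 t \left(3 x + 1\right) - 3 x^{2} - 2 x + 2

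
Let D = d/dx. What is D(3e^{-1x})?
- 3 e^{- x}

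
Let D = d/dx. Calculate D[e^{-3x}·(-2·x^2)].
2 x \left(3 x - 2\right) e^{- 3 x}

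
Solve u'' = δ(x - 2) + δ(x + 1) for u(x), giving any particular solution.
\frac{|x - 2|}{2} + \frac{|x + 1|}{2}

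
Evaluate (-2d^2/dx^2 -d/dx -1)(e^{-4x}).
- 29 e^{- 4 x}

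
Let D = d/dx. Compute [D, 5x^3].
15 x^{2}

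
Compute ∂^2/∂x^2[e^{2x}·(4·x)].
16 \left(x + 1\right) e^{2 x}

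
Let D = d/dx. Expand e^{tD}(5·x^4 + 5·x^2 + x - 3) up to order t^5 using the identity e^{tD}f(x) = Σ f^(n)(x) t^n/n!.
5 t^{4} + 20 t^{3} x + t^{2} \left(30 x^{2} + 5\right) + t \left(20 x^{3} + 10 x + 1\right) + 5 x^{4} + 5 x^{2} + x - 3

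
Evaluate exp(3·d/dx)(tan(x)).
\tan{\left(x + 3 \right)}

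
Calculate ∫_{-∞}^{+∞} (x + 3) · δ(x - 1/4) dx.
\frac{13}{4}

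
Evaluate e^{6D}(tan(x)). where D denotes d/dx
\tan{\left(x + 6 \right)}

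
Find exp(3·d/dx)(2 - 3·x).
- 3 x - 7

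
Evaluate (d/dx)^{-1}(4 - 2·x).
- x^{2} + 4 x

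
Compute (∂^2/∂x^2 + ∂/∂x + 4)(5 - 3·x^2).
- 12 x^{2} - 6 x + 14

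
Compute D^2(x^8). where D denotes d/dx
56 x^{6}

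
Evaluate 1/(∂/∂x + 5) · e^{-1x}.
\frac{e^{- x}}{4}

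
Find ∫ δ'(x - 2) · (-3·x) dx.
3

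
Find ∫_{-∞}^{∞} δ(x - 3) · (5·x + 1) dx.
16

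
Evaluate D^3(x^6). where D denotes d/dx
120 x^{3}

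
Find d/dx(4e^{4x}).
16 e^{4 x}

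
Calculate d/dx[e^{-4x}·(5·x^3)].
x^{2} \left(15 - 20 x\right) e^{- 4 x}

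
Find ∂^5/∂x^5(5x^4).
0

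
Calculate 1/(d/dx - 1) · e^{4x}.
\frac{e^{4 x}}{3}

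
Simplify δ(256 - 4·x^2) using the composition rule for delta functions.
\frac{\delta(x - 8) + \delta(x + 8)}{64}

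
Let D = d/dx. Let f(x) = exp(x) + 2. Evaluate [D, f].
e^{x}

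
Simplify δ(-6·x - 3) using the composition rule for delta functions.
\frac{\delta(x + 1/2)}{6}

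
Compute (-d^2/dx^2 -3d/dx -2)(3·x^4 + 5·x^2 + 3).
- 6 x^{4} - 36 x^{3} - 46 x^{2} - 30 x - 16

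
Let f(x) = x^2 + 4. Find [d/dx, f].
2 x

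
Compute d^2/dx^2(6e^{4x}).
96 e^{4 x}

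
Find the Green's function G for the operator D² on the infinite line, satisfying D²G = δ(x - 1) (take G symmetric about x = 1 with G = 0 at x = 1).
\frac{|x - 1|}{2}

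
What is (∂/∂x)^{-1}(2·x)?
x^{2}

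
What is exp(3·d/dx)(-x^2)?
- x^{2} - 6 x - 9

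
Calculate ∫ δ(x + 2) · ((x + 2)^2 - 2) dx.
-2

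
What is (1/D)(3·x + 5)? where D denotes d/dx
\frac{3 x^{2}}{2} + 5 x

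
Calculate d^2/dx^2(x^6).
30 x^{4}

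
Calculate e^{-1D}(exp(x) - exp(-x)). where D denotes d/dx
- e^{1 - x} + e^{x - 1}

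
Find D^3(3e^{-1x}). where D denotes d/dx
- 3 e^{- x}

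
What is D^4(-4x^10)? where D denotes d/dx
- 20160 x^{6}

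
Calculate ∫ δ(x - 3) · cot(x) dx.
\cot{\left(3 \right)}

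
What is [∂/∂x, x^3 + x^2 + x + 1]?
3 x^{2} + 2 x + 1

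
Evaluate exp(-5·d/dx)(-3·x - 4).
11 - 3 x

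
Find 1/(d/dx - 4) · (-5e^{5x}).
- 5 e^{5 x}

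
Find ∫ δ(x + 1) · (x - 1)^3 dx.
-8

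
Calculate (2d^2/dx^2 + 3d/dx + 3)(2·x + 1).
6 x + 9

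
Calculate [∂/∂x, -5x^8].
- 40 x^{7}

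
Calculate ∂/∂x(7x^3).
21 x^{2}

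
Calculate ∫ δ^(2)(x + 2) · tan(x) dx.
- \frac{2 \tan{\left(2 \right)}}{\cos^{2}{\left(2 \right)}}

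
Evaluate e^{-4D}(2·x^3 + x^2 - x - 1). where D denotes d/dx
2 x^{3} - 23 x^{2} + 87 x - 109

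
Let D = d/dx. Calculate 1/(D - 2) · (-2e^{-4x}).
\frac{e^{- 4 x}}{3}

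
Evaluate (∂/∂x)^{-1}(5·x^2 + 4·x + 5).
\frac{5 x^{3}}{3} + 2 x^{2} + 5 x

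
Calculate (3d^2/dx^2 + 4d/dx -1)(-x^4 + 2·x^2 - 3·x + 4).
x^{4} - 16 x^{3} - 38 x^{2} + 19 x - 4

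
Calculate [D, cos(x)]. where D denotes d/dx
- \sin{\left(x \right)}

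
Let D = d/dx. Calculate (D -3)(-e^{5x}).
- 2 e^{5 x}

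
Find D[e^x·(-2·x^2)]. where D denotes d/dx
2 x \left(- x - 2\right) e^{x}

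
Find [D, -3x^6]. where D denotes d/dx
- 18 x^{5}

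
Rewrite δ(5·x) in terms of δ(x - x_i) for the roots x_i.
\frac{\delta(x)}{5}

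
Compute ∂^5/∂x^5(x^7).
2520 x^{2}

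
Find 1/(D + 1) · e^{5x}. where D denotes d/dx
\frac{e^{5 x}}{6}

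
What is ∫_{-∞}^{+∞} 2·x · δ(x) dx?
0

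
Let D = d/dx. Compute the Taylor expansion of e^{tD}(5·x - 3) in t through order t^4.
5 t + 5 x - 3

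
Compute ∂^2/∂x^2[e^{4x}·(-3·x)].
\left(- 48 x - 24\right) e^{4 x}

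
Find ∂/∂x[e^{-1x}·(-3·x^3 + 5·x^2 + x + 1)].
x \left(3 x^{2} - 14 x + 9\right) e^{- x}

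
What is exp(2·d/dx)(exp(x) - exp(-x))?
2 \sinh{\left(x + 2 \right)}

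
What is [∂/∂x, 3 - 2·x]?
-2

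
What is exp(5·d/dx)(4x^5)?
4 x^{5} + 100 x^{4} + 1000 x^{3} + 5000 x^{2} + 12500 x + 12500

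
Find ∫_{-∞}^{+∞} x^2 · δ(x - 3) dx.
9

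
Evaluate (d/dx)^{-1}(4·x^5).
\frac{2 x^{6}}{3}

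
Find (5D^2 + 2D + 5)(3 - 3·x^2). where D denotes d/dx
- 15 x^{2} - 12 x - 15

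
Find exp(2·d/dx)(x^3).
x^{3} + 6 x^{2} + 12 x + 8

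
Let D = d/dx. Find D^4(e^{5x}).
625 e^{5 x}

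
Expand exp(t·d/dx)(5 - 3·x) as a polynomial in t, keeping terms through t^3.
- 3 t - 3 x + 5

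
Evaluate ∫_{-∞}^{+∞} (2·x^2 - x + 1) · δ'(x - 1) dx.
-3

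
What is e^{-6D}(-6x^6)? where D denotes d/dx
- 6 x^{6} + 216 x^{5} - 3240 x^{4} + 25920 x^{3} - 116640 x^{2} + 279936 x - 279936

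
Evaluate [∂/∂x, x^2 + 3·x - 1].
2 x + 3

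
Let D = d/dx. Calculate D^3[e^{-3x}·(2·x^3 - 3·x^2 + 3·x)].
3 \left(- 18 x^{3} + 81 x^{2} - 117 x + 49\right) e^{- 3 x}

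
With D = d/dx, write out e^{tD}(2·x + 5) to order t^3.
2 t + 2 x + 5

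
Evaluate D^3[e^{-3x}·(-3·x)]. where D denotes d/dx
81 \left(x - 1\right) e^{- 3 x}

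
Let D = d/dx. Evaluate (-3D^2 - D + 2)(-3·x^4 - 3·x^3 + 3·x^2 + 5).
- 6 x^{4} + 6 x^{3} + 123 x^{2} + 48 x - 8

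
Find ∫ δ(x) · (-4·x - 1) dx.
-1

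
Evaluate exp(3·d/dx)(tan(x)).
\tan{\left(x + 3 \right)}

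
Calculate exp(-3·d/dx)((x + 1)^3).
x^{3} - 6 x^{2} + 12 x - 8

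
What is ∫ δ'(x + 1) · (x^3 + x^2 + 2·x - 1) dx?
-3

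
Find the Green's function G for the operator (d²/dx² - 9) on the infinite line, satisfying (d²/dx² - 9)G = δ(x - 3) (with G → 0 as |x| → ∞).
-\frac{e^{-3|x - 3|}}{6}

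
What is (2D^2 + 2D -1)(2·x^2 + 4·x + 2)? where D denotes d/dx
- 2 x^{2} + 4 x + 14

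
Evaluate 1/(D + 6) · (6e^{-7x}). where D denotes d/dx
- 6 e^{- 7 x}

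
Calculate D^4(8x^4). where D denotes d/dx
192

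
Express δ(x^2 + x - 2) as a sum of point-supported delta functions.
\frac{\delta(x + 2) + \delta(x - 1)}{3}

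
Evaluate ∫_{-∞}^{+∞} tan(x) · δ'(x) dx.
-1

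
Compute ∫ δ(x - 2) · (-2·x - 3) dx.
-7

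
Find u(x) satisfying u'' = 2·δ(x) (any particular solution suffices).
|x|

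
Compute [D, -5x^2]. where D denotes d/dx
- 10 x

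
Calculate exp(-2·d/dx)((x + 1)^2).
x^{2} - 2 x + 1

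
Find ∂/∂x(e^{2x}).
2 e^{2 x}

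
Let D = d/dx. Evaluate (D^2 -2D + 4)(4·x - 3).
16 x - 20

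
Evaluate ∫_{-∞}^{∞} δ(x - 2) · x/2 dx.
1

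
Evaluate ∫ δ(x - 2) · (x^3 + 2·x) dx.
12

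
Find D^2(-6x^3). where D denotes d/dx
- 36 x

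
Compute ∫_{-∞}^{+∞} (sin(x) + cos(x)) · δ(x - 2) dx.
\cos{\left(2 \right)} + \sin{\left(2 \right)}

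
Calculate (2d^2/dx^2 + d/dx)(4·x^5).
20 x^{3} \left(x + 8\right)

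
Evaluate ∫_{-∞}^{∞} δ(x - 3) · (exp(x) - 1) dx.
-1 + e^{3}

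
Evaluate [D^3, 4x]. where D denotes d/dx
12D^{2}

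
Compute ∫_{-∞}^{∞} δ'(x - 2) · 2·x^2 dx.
-8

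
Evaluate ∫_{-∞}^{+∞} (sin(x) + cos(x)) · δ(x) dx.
1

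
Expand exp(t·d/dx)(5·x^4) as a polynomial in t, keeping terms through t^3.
5 x \left(4 t^{3} + 6 t^{2} x + 4 t x^{2} + x^{3}\right)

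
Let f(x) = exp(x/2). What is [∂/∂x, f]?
\frac{e^{\frac{x}{2}}}{2}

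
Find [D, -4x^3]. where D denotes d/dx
- 12 x^{2}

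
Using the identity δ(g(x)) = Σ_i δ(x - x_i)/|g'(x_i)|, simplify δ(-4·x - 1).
\frac{\delta(x + 1/4)}{4}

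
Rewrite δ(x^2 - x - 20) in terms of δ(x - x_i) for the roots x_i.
\frac{\delta(x + 4) + \delta(x - 5)}{9}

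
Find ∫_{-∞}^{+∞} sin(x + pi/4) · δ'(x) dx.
- \frac{\sqrt{2}}{2}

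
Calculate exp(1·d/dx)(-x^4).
- x^{4} - 4 x^{3} - 6 x^{2} - 4 x - 1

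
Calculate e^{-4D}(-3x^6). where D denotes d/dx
- 3 x^{6} + 72 x^{5} - 720 x^{4} + 3840 x^{3} - 11520 x^{2} + 18432 x - 12288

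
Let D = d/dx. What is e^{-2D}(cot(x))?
\cot{\left(x - 2 \right)}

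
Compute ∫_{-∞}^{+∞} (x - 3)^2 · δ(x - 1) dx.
4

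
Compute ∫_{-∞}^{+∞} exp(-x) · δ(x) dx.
1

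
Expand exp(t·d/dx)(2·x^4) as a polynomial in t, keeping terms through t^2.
2 x^{2} \left(6 t^{2} + 4 t x + x^{2}\right)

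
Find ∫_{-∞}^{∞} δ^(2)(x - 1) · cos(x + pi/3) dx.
- \cos{\left(1 + \frac{\pi}{3} \right)}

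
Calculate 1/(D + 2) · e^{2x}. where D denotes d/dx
\frac{e^{2 x}}{4}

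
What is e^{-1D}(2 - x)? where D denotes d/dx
3 - x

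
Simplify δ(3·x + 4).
\frac{\delta(x + 4/3)}{3}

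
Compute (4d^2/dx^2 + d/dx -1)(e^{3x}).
38 e^{3 x}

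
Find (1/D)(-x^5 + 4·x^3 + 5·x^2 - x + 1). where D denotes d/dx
- \frac{x^{6}}{6} + x^{4} + \frac{5 x^{3}}{3} - \frac{x^{2}}{2} + x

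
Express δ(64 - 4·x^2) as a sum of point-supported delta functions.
\frac{\delta(x - 4) + \delta(x + 4)}{32}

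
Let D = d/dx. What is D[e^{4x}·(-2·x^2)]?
4 x \left(- 2 x - 1\right) e^{4 x}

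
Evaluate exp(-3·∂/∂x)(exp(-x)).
e^{3 - x}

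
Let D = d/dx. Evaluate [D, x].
1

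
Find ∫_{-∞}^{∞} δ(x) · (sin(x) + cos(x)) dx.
1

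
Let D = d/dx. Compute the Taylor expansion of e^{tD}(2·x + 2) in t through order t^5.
2 t + 2 x + 2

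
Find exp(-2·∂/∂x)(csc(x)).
\csc{\left(x - 2 \right)}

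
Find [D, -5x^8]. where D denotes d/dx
- 40 x^{7}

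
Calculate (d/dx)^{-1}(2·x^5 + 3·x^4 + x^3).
\frac{x^{6}}{3} + \frac{3 x^{5}}{5} + \frac{x^{4}}{4}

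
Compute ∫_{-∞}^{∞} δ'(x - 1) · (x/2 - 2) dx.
- \frac{1}{2}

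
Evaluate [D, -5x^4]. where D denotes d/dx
- 20 x^{3}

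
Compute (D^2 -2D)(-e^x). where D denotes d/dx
e^{x}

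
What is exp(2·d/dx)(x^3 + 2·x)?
x^{3} + 6 x^{2} + 14 x + 12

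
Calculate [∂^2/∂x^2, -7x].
-14\frac{d}{dx}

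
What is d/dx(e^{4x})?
4 e^{4 x}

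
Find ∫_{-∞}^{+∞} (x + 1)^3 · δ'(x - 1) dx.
-12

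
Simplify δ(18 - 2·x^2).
\frac{\delta(x - 3) + \delta(x + 3)}{12}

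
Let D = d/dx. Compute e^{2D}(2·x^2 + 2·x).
2 x^{2} + 10 x + 12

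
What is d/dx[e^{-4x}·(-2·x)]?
2 \left(4 x - 1\right) e^{- 4 x}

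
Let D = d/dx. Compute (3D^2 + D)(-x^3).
3 x \left(- x - 6\right)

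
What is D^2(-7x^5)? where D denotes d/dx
- 140 x^{3}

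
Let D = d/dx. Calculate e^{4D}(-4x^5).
- 4 x^{5} - 80 x^{4} - 640 x^{3} - 2560 x^{2} - 5120 x - 4096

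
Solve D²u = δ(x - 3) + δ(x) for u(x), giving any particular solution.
\frac{|x - 3|}{2} + \frac{|x|}{2}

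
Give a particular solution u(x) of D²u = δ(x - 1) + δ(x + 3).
\frac{|x - 1|}{2} + \frac{|x + 3|}{2}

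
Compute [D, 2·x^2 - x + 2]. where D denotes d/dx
4 x - 1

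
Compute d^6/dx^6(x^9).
60480 x^{3}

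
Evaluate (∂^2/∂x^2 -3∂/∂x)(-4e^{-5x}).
- 160 e^{- 5 x}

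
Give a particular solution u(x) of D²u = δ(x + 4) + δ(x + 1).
\frac{|x + 4|}{2} + \frac{|x + 1|}{2}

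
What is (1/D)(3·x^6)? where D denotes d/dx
\frac{3 x^{7}}{7}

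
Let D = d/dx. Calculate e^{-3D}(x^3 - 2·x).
x^{3} - 9 x^{2} + 25 x - 21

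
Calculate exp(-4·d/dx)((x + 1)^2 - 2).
x^{2} - 6 x + 7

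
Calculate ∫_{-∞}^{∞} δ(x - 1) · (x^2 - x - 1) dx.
-1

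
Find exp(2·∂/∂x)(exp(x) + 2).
e^{x + 2} + 2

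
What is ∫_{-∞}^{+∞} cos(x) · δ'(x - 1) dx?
\sin{\left(1 \right)}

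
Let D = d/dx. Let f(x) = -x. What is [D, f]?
-1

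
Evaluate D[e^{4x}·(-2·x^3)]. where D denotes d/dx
x^{2} \left(- 8 x - 6\right) e^{4 x}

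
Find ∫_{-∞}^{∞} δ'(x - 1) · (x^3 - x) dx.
-2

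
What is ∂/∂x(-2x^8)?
- 16 x^{7}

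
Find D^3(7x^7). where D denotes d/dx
1470 x^{4}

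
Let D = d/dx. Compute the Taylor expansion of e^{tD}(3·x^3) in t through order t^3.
3 t^{3} + 9 t^{2} x + 9 t x^{2} + 3 x^{3}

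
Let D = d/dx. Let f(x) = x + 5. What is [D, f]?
1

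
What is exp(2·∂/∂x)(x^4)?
x^{4} + 8 x^{3} + 24 x^{2} + 32 x + 16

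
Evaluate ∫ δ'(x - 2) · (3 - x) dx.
1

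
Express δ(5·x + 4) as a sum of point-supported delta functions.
\frac{\delta(x + 4/5)}{5}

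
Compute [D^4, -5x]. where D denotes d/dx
-20D^{3}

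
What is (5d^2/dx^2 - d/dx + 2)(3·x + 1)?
6 x - 1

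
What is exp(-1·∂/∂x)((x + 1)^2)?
x^{2}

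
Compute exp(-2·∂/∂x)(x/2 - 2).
\frac{x}{2} - 3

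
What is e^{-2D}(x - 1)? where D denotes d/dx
x - 3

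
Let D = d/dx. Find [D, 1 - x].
-1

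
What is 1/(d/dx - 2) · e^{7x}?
\frac{e^{7 x}}{5}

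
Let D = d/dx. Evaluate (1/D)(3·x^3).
\frac{3 x^{4}}{4}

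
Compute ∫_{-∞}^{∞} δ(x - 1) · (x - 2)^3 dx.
-1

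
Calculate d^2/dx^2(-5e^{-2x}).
- 20 e^{- 2 x}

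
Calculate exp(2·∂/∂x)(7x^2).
7 x^{2} + 28 x + 28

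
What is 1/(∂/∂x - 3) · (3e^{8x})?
\frac{3 e^{8 x}}{5}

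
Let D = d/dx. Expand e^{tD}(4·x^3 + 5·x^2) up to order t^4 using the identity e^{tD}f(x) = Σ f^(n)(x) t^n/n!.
4 t^{3} + t^{2} \left(12 x + 5\right) + 2 t x \left(6 x + 5\right) + 4 x^{3} + 5 x^{2}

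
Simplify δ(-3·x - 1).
\frac{\delta(x + 1/3)}{3}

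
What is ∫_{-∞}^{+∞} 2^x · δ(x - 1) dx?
2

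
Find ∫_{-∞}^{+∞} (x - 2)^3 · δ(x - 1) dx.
-1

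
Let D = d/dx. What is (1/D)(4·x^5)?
\frac{2 x^{6}}{3}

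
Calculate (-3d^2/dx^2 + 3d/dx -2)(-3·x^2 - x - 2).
6 x^{2} - 16 x + 19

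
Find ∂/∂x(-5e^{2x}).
- 10 e^{2 x}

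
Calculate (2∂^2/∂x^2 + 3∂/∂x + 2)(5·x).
10 x + 15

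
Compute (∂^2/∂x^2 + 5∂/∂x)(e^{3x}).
24 e^{3 x}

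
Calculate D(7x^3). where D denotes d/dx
21 x^{2}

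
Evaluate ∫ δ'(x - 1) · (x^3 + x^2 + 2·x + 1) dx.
-7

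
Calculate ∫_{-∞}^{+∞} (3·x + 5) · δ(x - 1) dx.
8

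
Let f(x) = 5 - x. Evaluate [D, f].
-1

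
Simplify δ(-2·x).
\frac{\delta(x)}{2}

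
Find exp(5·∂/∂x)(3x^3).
3 x^{3} + 45 x^{2} + 225 x + 375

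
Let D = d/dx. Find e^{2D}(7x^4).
7 x^{4} + 56 x^{3} + 168 x^{2} + 224 x + 112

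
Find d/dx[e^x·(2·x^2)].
2 x \left(x + 2\right) e^{x}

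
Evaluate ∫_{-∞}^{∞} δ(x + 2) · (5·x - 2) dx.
-12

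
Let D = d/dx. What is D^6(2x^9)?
120960 x^{3}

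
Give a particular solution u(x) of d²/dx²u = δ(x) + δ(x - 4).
\frac{|x|}{2} + \frac{|x - 4|}{2}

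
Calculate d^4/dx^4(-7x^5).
- 840 x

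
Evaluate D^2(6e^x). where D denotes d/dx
6 e^{x}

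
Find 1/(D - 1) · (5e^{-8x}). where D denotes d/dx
- \frac{5 e^{- 8 x}}{9}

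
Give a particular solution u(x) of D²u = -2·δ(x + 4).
-|x + 4|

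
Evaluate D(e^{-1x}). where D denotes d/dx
- e^{- x}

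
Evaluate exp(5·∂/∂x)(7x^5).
7 x^{5} + 175 x^{4} + 1750 x^{3} + 8750 x^{2} + 21875 x + 21875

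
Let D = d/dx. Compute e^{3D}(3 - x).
- x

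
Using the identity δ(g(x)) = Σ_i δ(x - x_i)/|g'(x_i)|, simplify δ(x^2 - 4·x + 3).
\frac{\delta(x - 1) + \delta(x - 3)}{2}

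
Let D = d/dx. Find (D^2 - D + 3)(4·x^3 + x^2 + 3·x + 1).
12 x^{3} - 9 x^{2} + 31 x + 2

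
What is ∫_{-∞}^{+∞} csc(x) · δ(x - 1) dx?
\csc{\left(1 \right)}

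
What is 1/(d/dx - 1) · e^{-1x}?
- \frac{e^{- x}}{2}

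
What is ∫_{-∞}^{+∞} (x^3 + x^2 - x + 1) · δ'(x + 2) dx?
-7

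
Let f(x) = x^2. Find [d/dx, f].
2 x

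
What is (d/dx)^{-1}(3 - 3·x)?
- \frac{3 x^{2}}{2} + 3 x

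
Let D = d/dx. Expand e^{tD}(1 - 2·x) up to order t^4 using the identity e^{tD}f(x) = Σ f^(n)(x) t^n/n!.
- 2 t - 2 x + 1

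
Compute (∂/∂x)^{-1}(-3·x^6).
- \frac{3 x^{7}}{7}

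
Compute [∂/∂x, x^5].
5 x^{4}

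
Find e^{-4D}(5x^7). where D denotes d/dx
5 x^{7} - 140 x^{6} + 1680 x^{5} - 11200 x^{4} + 44800 x^{3} - 107520 x^{2} + 143360 x - 81920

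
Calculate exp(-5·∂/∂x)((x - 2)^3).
x^{3} - 21 x^{2} + 147 x - 343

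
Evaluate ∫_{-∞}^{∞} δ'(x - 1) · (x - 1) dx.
-1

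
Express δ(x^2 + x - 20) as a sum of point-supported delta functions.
\frac{\delta(x + 5) + \delta(x - 4)}{9}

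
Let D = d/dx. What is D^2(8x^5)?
160 x^{3}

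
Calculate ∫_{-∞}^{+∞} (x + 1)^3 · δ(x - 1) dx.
8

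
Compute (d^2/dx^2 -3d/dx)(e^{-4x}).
28 e^{- 4 x}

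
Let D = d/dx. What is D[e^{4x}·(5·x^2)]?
10 x \left(2 x + 1\right) e^{4 x}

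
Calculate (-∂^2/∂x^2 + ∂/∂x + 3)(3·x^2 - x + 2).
9 x^{2} + 3 x - 1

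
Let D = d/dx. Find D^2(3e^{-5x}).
75 e^{- 5 x}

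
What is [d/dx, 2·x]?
2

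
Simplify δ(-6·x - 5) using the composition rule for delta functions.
\frac{\delta(x + 5/6)}{6}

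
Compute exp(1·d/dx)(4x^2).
4 x^{2} + 8 x + 4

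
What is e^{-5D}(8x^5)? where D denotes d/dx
8 x^{5} - 200 x^{4} + 2000 x^{3} - 10000 x^{2} + 25000 x - 25000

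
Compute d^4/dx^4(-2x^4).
-48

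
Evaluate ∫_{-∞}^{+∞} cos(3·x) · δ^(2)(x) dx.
-9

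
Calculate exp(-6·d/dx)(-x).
6 - x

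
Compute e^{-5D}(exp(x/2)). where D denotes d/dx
e^{\frac{x}{2} - \frac{5}{2}}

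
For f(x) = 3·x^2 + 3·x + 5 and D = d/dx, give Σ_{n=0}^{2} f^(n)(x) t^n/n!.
3 t^{2} + 3 t \left(2 x + 1\right) + 3 x^{2} + 3 x + 5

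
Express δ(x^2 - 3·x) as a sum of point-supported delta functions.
\frac{\delta(x - 3) + \delta(x)}{3}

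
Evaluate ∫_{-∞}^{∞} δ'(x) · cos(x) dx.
0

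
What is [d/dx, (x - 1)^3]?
3 \left(x - 1\right)^{2}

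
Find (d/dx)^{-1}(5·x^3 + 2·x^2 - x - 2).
\frac{5 x^{4}}{4} + \frac{2 x^{3}}{3} - \frac{x^{2}}{2} - 2 x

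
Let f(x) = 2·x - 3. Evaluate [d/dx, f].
2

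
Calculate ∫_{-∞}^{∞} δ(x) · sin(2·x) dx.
0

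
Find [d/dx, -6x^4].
- 24 x^{3}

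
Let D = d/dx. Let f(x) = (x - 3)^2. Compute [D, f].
2 x - 6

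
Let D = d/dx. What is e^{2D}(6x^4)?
6 x^{4} + 48 x^{3} + 144 x^{2} + 192 x + 96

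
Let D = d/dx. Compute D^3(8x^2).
0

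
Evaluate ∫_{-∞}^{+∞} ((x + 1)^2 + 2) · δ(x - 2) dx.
11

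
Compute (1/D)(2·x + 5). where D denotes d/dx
x^{2} + 5 x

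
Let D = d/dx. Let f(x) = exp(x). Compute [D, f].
e^{x}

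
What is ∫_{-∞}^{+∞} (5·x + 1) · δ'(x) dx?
-5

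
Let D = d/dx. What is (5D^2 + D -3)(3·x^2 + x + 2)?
- 9 x^{2} + 3 x + 25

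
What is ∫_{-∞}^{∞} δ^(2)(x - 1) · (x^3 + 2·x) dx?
6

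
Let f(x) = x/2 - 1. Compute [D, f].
\frac{1}{2}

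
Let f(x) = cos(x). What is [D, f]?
- \sin{\left(x \right)}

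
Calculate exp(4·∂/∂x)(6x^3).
6 x^{3} + 72 x^{2} + 288 x + 384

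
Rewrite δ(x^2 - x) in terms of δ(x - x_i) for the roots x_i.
\frac{\delta(x - 1) + \delta(x)}{1}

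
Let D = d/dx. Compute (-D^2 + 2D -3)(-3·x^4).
x^{2} \left(9 x^{2} - 24 x + 36\right)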